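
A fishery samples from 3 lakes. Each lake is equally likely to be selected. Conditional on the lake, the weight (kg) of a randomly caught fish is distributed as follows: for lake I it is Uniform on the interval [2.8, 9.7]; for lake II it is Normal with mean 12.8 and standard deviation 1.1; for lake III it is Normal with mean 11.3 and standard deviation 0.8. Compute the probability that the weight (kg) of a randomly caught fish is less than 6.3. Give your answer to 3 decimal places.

Conditional on each lake, P(X < 6.3): I: 0.507246; II: 1.72e-09; III: 2.05226e-10.
By total probability, P(X < 6.3) = 0.333333·0.507246 + 0.333333·1.72e-09 + 0.333333·2.05226e-10 = 0.169082.

0.169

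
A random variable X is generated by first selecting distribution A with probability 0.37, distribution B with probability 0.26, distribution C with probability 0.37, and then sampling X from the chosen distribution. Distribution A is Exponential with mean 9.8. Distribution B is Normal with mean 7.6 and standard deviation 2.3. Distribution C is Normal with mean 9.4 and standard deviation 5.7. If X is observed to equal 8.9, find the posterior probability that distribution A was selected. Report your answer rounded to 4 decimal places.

Likelihoods f(8.9 | ·): A: 0.0411494; B: 0.147846; C: 0.0697211.
Posterior ∝ prior × likelihood. Numerator for A: 0.37·0.0411494 = 0.0152253.
Normalizing constant: 0.37·0.0411494 + 0.26·0.147846 + 0.37·0.0697211 = 0.0794621.
P(A | observation) = 0.0152253 / 0.0794621 = 0.191604.

0.1916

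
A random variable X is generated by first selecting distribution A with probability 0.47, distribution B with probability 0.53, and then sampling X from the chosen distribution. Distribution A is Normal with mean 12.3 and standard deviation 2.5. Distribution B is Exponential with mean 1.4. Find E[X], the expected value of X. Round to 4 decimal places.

6.5230

Component means — A: 12.3; B: 1.4.
E[X] = 0.47·12.3 + 0.53·1.4 = 6.523.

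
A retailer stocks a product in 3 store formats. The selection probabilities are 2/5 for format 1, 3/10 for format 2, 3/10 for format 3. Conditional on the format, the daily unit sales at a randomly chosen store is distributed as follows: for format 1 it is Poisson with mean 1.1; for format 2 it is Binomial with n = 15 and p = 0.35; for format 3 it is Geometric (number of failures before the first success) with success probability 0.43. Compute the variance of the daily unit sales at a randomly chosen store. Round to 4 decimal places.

Per component, 1: μ=1.1, E[X²]=2.31; 2: μ=5.25, E[X²]=30.975; 3: μ=1.32558, E[X²]=4.83991.
E[X] = 0.4·1.1 + 0.3·5.25 + 0.3·1.32558 = 2.41267.
E[X²] = 0.4·2.31 + 0.3·30.975 + 0.3·4.83991 = 11.6685.
Var(X) = E[X²] − (E[X])² = 11.6685 − 5.821 = 5.84748.

5.8475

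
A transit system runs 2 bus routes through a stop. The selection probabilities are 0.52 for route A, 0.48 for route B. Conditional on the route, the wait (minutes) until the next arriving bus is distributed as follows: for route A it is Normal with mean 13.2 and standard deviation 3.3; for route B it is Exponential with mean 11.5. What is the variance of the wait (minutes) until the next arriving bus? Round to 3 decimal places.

Per component, A: μ=13.2, E[X²]=185.13; B: μ=11.5, E[X²]=264.5.
E[X] = 0.52·13.2 + 0.48·11.5 = 12.384.
E[X²] = 0.52·185.13 + 0.48·264.5 = 223.228.
Var(X) = E[X²] − (E[X])² = 223.228 − 153.363 = 69.8641.

69.864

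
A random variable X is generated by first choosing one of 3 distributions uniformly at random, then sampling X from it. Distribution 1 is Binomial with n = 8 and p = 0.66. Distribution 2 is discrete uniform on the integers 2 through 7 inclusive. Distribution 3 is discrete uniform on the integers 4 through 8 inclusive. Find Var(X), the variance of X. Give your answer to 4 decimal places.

2.6125

Per component, 1: μ=5.28, E[X²]=29.6736; 2: μ=4.5, E[X²]=23.1667; 3: μ=6, E[X²]=38.
E[X] = 0.333333·5.28 + 0.333333·4.5 + 0.333333·6 = 5.26.
E[X²] = 0.333333·29.6736 + 0.333333·23.1667 + 0.333333·38 = 30.2801.
Var(X) = E[X²] − (E[X])² = 30.2801 − 27.6676 = 2.61249.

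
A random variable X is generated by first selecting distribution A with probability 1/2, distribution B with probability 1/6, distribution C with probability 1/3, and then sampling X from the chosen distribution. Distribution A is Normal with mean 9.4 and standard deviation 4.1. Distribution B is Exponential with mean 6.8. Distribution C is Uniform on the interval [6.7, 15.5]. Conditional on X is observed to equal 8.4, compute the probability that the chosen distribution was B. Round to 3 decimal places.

Likelihoods f(8.4 | ·): A: 0.0944514; B: 0.0427572; C: 0.113636.
Posterior ∝ prior × likelihood. Numerator for B: 0.166667·0.0427572 = 0.00712621.
Normalizing constant: 0.5·0.0944514 + 0.166667·0.0427572 + 0.333333·0.113636 = 0.0922307.
P(B | observation) = 0.00712621 / 0.0922307 = 0.077265.

0.077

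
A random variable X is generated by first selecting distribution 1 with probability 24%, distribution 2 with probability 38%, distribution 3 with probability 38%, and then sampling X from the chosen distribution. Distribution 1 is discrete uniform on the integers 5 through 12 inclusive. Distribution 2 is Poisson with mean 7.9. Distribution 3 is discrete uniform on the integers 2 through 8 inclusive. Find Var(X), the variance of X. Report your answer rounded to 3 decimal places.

Per component, 1: μ=8.5, E[X²]=77.5; 2: μ=7.9, E[X²]=70.31; 3: μ=5, E[X²]=29.
E[X] = 0.24·8.5 + 0.38·7.9 + 0.38·5 = 6.942.
E[X²] = 0.24·77.5 + 0.38·70.31 + 0.38·29 = 56.3378.
Var(X) = E[X²] − (E[X])² = 56.3378 − 48.1914 = 8.14644.

8.146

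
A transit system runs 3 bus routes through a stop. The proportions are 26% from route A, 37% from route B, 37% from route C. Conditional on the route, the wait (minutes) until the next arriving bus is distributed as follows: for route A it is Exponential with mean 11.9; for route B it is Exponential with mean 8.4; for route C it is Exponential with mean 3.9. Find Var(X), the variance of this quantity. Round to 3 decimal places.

Per component, A: μ=11.9, E[X²]=283.22; B: μ=8.4, E[X²]=141.12; C: μ=3.9, E[X²]=30.42.
E[X] = 0.26·11.9 + 0.37·8.4 + 0.37·3.9 = 7.645.
E[X²] = 0.26·283.22 + 0.37·141.12 + 0.37·30.42 = 137.107.
Var(X) = E[X²] − (E[X])² = 137.107 − 58.446 = 78.661.

78.661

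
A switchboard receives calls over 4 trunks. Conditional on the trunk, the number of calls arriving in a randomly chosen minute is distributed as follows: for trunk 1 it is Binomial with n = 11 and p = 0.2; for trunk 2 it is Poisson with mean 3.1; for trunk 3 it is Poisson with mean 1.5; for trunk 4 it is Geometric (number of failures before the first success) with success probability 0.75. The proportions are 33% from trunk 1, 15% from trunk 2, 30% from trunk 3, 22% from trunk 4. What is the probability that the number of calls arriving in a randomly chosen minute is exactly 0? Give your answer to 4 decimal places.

Conditional on each trunk, P(X = 0): 1: 0.0858993; 2: 0.0450492; 3: 0.22313; 4: 0.75.
By total probability, P(X = 0) = 0.33·0.0858993 + 0.15·0.0450492 + 0.3·0.22313 + 0.22·0.75 = 0.267043.

0.2670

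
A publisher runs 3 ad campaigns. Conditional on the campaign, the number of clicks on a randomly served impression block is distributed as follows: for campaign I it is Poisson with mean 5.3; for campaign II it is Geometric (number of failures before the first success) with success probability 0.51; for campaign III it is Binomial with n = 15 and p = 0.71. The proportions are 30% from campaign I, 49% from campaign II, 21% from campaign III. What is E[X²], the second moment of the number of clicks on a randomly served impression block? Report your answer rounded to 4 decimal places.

For each component E[X²] = Var + (mean)², giving I: 33.39; II: 2.807; III: 116.511.
Overall E[X²] = 0.3·33.39 + 0.49·2.807 + 0.21·116.511 = 35.8597.

35.8597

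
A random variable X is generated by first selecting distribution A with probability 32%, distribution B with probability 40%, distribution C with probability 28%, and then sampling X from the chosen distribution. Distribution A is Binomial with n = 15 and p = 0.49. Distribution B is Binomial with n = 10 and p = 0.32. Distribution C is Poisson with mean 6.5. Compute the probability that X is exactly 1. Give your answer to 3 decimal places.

0.043

Conditional on each component, P(X = 1): A: 0.000591929; B: 0.0994787; C: 0.00977235.
By total probability, P(X = 1) = 0.32·0.000591929 + 0.4·0.0994787 + 0.28·0.00977235 = 0.0427172.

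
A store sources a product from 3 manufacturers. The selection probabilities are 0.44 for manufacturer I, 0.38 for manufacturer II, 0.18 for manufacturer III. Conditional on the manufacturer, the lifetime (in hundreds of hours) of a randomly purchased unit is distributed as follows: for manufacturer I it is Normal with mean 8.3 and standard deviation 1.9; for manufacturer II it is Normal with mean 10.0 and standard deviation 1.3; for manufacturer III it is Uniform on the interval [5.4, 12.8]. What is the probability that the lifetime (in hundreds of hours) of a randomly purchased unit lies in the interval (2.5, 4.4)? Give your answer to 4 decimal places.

Conditional on each manufacturer, P(2.5 < X < 4.4): I: 0.0189199; II: 8.24435e-06; III: 0.
By total probability, P(2.5 < X < 4.4) = 0.44·0.0189199 + 0.38·8.24435e-06 + 0.18·0 = 0.00832791.

0.0083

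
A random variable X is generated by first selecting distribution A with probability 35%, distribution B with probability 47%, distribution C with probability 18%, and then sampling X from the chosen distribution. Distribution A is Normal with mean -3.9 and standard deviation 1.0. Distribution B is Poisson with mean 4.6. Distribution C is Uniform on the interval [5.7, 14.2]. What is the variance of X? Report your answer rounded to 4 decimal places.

Per component, A: μ=-3.9, E[X²]=16.21; B: μ=4.6, E[X²]=25.76; C: μ=9.95, E[X²]=105.023.
E[X] = 0.35·-3.9 + 0.47·4.6 + 0.18·9.95 = 2.588.
E[X²] = 0.35·16.21 + 0.47·25.76 + 0.18·105.023 = 36.6849.
Var(X) = E[X²] − (E[X])² = 36.6849 − 6.69774 = 29.9872.

29.9872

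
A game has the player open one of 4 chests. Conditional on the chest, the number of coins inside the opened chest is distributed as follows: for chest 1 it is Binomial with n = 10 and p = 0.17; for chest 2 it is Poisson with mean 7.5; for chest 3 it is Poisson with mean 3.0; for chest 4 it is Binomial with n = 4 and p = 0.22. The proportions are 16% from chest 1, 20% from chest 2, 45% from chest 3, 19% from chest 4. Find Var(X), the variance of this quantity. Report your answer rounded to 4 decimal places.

Per component, 1: μ=1.7, E[X²]=4.301; 2: μ=7.5, E[X²]=63.75; 3: μ=3, E[X²]=12; 4: μ=0.88, E[X²]=1.4608.
E[X] = 0.16·1.7 + 0.2·7.5 + 0.45·3 + 0.19·0.88 = 3.2892.
E[X²] = 0.16·4.301 + 0.2·63.75 + 0.45·12 + 0.19·1.4608 = 19.1157.
Var(X) = E[X²] − (E[X])² = 19.1157 − 10.8188 = 8.29688.

8.2969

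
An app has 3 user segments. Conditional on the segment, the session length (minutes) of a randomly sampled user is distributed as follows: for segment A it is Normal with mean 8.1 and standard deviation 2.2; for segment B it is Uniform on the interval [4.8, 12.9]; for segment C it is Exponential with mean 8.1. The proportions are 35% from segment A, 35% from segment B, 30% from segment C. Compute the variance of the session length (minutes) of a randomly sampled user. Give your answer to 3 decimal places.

Per component, A: μ=8.1, E[X²]=70.45; B: μ=8.85, E[X²]=83.79; C: μ=8.1, E[X²]=131.22.
E[X] = 0.35·8.1 + 0.35·8.85 + 0.3·8.1 = 8.3625.
E[X²] = 0.35·70.45 + 0.35·83.79 + 0.3·131.22 = 93.35.
Var(X) = E[X²] − (E[X])² = 93.35 − 69.9314 = 23.4186.

23.419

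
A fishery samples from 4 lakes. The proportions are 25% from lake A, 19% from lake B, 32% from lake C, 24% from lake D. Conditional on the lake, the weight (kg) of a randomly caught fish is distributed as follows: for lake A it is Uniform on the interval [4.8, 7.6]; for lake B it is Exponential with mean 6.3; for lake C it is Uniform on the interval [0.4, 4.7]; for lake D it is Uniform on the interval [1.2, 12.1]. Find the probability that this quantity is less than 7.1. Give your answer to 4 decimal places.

0.7837

Conditional on each lake, P(X < 7.1): A: 0.821429; B: 0.675991; C: 1; D: 0.541284.
By total probability, P(X < 7.1) = 0.25·0.821429 + 0.19·0.675991 + 0.32·1 + 0.24·0.541284 = 0.783704.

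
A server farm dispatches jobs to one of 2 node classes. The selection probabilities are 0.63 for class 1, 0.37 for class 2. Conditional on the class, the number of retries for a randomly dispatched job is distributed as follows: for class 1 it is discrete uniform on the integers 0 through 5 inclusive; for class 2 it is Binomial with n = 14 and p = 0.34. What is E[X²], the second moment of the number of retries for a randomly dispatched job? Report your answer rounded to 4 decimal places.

15.3207

For each component E[X²] = Var + (mean)², giving 1: 9.16667; 2: 25.7992.
Overall E[X²] = 0.63·9.16667 + 0.37·25.7992 = 15.3207.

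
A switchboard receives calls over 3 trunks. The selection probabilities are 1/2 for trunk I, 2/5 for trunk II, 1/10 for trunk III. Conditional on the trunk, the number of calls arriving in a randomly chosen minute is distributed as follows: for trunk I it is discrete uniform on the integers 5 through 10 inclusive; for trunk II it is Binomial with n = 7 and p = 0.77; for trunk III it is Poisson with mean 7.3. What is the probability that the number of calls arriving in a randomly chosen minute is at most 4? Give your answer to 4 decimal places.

0.0960

Conditional on each trunk, P(X ≤ 4): I: 0; II: 0.203258; III: 0.14734.
By total probability, P(X ≤ 4) = 0.5·0 + 0.4·0.203258 + 0.1·0.14734 = 0.0960372.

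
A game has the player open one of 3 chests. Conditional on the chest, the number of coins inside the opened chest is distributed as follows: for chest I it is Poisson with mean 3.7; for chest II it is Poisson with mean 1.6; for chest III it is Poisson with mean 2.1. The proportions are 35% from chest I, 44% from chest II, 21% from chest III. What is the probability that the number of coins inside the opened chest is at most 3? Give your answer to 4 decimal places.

0.7544

Conditional on each chest, P(X ≤ 3): I: 0.494153; II: 0.921187; III: 0.838643.
By total probability, P(X ≤ 3) = 0.35·0.494153 + 0.44·0.921187 + 0.21·0.838643 = 0.754391.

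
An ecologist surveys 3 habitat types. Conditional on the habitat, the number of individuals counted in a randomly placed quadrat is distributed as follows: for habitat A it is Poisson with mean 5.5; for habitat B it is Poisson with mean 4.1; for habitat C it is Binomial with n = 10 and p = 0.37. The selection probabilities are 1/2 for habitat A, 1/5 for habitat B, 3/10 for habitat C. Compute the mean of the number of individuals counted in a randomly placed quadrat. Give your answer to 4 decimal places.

4.6800

Component means — A: 5.5; B: 4.1; C: 3.7.
E[X] = 0.5·5.5 + 0.2·4.1 + 0.3·3.7 = 4.68.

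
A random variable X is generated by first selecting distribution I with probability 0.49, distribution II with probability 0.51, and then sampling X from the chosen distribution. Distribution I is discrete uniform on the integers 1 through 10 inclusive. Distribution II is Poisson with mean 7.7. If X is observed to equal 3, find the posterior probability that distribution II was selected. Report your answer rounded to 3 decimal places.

0.264

Likelihoods P(X=3 | ·): I: 0.1; II: 0.0344551.
Posterior ∝ prior × likelihood. Numerator for II: 0.51·0.0344551 = 0.0175721.
Normalizing constant: 0.49·0.1 + 0.51·0.0344551 = 0.0665721.
P(II | observation) = 0.0175721 / 0.0665721 = 0.263956.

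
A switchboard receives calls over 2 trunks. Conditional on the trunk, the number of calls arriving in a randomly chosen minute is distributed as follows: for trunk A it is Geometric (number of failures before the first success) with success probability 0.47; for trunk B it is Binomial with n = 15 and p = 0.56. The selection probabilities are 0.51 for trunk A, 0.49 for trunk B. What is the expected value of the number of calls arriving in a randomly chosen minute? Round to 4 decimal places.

4.6911

Component means — A: 1.12766; B: 8.4.
E[X] = 0.51·1.12766 + 0.49·8.4 = 4.69111.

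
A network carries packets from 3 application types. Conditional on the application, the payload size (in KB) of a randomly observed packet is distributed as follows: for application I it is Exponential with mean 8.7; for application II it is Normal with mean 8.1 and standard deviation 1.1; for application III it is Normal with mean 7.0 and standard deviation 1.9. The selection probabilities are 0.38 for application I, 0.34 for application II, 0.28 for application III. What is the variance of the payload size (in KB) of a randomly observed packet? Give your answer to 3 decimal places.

Per component, I: μ=8.7, E[X²]=151.38; II: μ=8.1, E[X²]=66.82; III: μ=7, E[X²]=52.61.
E[X] = 0.38·8.7 + 0.34·8.1 + 0.28·7 = 8.02.
E[X²] = 0.38·151.38 + 0.34·66.82 + 0.28·52.61 = 94.974.
Var(X) = E[X²] − (E[X])² = 94.974 − 64.3204 = 30.6536.

30.654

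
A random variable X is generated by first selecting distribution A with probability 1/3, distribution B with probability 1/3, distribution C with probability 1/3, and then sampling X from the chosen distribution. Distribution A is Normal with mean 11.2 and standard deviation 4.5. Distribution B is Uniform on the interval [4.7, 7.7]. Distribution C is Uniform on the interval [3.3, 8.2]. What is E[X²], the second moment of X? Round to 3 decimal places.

For each component E[X²] = Var + (mean)², giving A: 145.69; B: 39.19; C: 35.0633.
Overall E[X²] = 0.333333·145.69 + 0.333333·39.19 + 0.333333·35.0633 = 73.3144.

73.314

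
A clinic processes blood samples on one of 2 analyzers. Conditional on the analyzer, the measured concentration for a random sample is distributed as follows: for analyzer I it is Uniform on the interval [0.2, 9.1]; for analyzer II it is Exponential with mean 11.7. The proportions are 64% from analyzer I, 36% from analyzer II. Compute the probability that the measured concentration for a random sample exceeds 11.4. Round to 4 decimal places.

0.1359

Conditional on each analyzer, P(X > 11.4): I: 0; II: 0.377434.
By total probability, P(X > 11.4) = 0.64·0 + 0.36·0.377434 = 0.135876.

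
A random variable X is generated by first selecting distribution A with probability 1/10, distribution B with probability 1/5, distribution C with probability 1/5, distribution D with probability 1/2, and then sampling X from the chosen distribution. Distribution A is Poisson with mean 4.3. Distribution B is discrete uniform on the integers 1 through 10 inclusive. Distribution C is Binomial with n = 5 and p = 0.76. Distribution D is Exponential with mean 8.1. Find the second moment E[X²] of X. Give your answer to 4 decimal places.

78.6594

For each component E[X²] = Var + (mean)², giving A: 22.79; B: 38.5; C: 15.352; D: 131.22.
Overall E[X²] = 0.1·22.79 + 0.2·38.5 + 0.2·15.352 + 0.5·131.22 = 78.6594.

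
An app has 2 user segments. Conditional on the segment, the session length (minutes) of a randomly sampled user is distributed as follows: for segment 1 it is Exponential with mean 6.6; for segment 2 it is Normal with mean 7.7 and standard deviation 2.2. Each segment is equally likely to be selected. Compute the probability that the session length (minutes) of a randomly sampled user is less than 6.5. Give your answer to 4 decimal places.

0.4596

Conditional on each segment, P(X < 6.5): 1: 0.626504; 2: 0.29272.
By total probability, P(X < 6.5) = 0.5·0.626504 + 0.5·0.29272 = 0.459612.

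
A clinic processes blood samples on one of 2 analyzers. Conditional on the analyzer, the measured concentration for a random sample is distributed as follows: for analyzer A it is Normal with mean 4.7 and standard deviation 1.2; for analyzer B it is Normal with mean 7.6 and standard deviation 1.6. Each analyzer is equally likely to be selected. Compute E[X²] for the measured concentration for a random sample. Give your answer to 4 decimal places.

41.9250

For each component E[X²] = Var + (mean)², giving A: 23.53; B: 60.32.
Overall E[X²] = 0.5·23.53 + 0.5·60.32 = 41.925.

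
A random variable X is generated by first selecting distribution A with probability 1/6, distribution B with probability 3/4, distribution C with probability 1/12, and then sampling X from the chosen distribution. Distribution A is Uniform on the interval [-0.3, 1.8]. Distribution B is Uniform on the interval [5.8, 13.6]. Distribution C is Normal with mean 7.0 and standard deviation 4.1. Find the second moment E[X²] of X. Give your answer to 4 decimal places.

80.0092

For each component E[X²] = Var + (mean)², giving A: 0.93; B: 99.16; C: 65.81.
Overall E[X²] = 0.166667·0.93 + 0.75·99.16 + 0.0833333·65.81 = 80.0092.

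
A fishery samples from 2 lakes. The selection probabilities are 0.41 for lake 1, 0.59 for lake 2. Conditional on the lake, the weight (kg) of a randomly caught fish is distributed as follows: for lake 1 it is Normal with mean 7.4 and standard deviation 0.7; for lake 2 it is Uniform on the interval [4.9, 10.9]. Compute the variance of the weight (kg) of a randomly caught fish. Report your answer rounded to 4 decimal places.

Per component, 1: μ=7.4, E[X²]=55.25; 2: μ=7.9, E[X²]=65.41.
E[X] = 0.41·7.4 + 0.59·7.9 = 7.695.
E[X²] = 0.41·55.25 + 0.59·65.41 = 61.2444.
Var(X) = E[X²] − (E[X])² = 61.2444 − 59.213 = 2.03138.

2.0314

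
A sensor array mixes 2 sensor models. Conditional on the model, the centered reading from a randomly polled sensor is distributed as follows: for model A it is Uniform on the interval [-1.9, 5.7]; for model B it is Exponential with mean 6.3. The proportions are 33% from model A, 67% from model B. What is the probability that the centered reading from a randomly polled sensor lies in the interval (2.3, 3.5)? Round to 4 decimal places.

Conditional on each model, P(2.3 < X < 3.5): A: 0.157895; B: 0.120388.
By total probability, P(2.3 < X < 3.5) = 0.33·0.157895 + 0.67·0.120388 = 0.132765.

0.1328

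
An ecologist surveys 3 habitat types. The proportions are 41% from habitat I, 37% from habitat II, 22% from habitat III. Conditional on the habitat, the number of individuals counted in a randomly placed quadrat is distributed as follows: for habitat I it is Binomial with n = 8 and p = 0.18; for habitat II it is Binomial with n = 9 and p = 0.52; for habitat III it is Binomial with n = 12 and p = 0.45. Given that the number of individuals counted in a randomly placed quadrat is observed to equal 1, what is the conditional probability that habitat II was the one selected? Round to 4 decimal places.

0.0317

Likelihoods P(X=1 | ·): I: 0.358971; II: 0.0131879; III: 0.00752287.
Posterior ∝ prior × likelihood. Numerator for II: 0.37·0.0131879 = 0.00487952.
Normalizing constant: 0.41·0.358971 + 0.37·0.0131879 + 0.22·0.00752287 = 0.153713.
P(II | observation) = 0.00487952 / 0.153713 = 0.0317444.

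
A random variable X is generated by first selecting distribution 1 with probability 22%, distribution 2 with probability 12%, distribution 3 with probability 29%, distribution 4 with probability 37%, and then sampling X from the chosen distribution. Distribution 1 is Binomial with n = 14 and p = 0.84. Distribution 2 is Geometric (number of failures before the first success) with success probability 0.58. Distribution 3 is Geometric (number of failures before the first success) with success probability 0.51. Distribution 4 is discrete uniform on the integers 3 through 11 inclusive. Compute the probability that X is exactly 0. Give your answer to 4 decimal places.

Conditional on each component, P(X = 0): 1: 7.20576e-12; 2: 0.58; 3: 0.51; 4: 0.
By total probability, P(X = 0) = 0.22·7.20576e-12 + 0.12·0.58 + 0.29·0.51 + 0.37·0 = 0.2175.

0.2175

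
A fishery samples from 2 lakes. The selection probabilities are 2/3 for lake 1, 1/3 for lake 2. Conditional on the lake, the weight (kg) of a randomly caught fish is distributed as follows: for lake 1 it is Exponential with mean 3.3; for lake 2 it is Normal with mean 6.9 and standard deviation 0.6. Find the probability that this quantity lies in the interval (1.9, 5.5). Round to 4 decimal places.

Conditional on each lake, P(1.9 < X < 5.5): 1: 0.373403; 2: 0.00981533.
By total probability, P(1.9 < X < 5.5) = 0.666667·0.373403 + 0.333333·0.00981533 = 0.252207.

0.2522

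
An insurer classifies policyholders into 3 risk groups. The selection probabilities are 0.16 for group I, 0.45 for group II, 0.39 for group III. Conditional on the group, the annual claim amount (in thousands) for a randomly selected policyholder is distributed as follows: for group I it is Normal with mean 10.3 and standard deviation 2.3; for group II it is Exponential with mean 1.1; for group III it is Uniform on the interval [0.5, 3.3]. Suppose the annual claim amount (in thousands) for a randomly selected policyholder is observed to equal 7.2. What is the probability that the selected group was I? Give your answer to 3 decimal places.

Likelihoods f(7.2 | ·): I: 0.0699367; II: 0.00130603; III: 0.
Posterior ∝ prior × likelihood. Numerator for I: 0.16·0.0699367 = 0.0111899.
Normalizing constant: 0.16·0.0699367 + 0.45·0.00130603 + 0.39·0 = 0.0117776.
P(I | observation) = 0.0111899 / 0.0117776 = 0.950099.

0.950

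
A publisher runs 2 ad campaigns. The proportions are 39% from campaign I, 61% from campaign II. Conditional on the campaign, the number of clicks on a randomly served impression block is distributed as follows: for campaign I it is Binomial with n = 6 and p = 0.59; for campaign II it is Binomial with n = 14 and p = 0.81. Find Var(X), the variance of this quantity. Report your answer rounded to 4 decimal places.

Per component, I: μ=3.54, E[X²]=13.983; II: μ=11.34, E[X²]=130.75.
E[X] = 0.39·3.54 + 0.61·11.34 = 8.298.
E[X²] = 0.39·13.983 + 0.61·130.75 = 85.211.
Var(X) = E[X²] − (E[X])² = 85.211 − 68.8568 = 16.3542.

16.3542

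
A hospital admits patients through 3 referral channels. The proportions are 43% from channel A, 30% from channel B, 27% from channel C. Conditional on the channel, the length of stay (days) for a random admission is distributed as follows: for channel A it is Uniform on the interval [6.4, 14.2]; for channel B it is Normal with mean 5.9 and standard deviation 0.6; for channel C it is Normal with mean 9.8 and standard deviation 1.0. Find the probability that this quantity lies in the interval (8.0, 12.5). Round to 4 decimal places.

Conditional on each channel, P(8.0 < X < 12.5): A: 0.576923; B: 0.000232629; C: 0.960603.
By total probability, P(8.0 < X < 12.5) = 0.43·0.576923 + 0.3·0.000232629 + 0.27·0.960603 = 0.507509.

0.5075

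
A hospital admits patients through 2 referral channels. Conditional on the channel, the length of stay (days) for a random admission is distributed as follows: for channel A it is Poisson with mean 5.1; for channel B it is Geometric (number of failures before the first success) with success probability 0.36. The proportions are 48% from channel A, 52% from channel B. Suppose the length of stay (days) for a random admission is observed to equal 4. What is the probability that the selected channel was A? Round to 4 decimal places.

0.7243

Likelihoods P(X=4 | ·): A: 0.171857; B: 0.060398.
Posterior ∝ prior × likelihood. Numerator for A: 0.48·0.171857 = 0.0824914.
Normalizing constant: 0.48·0.171857 + 0.52·0.060398 = 0.113898.
P(A | observation) = 0.0824914 / 0.113898 = 0.724255.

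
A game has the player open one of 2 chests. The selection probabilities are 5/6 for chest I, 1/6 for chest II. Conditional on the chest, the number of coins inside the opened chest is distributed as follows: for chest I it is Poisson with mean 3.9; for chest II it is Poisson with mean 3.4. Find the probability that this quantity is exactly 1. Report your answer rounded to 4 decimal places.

0.0847

Conditional on each chest, P(X = 1): I: 0.0789435; II: 0.113469.
By total probability, P(X = 1) = 0.833333·0.0789435 + 0.166667·0.113469 = 0.0846977.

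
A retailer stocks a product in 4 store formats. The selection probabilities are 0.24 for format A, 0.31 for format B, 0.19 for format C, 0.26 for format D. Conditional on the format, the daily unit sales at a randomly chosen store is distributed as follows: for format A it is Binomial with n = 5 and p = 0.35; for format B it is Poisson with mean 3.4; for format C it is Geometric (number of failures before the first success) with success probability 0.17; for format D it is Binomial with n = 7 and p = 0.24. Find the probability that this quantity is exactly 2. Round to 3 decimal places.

0.243

Conditional on each format, P(X = 2): A: 0.336416; B: 0.192898; C: 0.117113; D: 0.306697.
By total probability, P(X = 2) = 0.24·0.336416 + 0.31·0.192898 + 0.19·0.117113 + 0.26·0.306697 = 0.242531.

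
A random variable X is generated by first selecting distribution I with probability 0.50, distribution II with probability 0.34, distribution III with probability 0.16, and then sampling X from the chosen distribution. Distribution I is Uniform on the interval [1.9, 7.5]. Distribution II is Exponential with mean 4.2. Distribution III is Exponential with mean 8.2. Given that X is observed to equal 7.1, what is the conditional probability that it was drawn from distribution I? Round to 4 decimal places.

0.7942

Likelihoods f(7.1 | ·): I: 0.178571; II: 0.0439123; III: 0.0513039.
Posterior ∝ prior × likelihood. Numerator for I: 0.5·0.178571 = 0.0892857.
Normalizing constant: 0.5·0.178571 + 0.34·0.0439123 + 0.16·0.0513039 = 0.112425.
P(I | observation) = 0.0892857 / 0.112425 = 0.794184.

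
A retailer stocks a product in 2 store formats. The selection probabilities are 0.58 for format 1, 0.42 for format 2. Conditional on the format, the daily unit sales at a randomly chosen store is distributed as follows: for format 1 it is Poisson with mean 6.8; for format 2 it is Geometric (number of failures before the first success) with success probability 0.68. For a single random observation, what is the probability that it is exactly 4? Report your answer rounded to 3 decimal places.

0.061

Conditional on each format, P(X = 4): 1: 0.0992252; 2: 0.00713032.
By total probability, P(X = 4) = 0.58·0.0992252 + 0.42·0.00713032 = 0.0605453.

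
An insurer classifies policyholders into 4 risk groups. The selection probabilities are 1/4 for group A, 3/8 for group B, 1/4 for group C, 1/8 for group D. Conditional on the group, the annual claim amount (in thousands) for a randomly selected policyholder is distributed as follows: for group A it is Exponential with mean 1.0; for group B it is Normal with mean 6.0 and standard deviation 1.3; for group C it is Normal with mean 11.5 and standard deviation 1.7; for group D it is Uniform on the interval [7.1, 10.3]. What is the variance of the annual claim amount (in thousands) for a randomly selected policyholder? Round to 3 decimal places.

Per component, A: μ=1, E[X²]=2; B: μ=6, E[X²]=37.69; C: μ=11.5, E[X²]=135.14; D: μ=8.7, E[X²]=76.5433.
E[X] = 0.25·1 + 0.375·6 + 0.25·11.5 + 0.125·8.7 = 6.4625.
E[X²] = 0.25·2 + 0.375·37.69 + 0.25·135.14 + 0.125·76.5433 = 57.9867.
Var(X) = E[X²] − (E[X])² = 57.9867 − 41.7639 = 16.2228.

16.223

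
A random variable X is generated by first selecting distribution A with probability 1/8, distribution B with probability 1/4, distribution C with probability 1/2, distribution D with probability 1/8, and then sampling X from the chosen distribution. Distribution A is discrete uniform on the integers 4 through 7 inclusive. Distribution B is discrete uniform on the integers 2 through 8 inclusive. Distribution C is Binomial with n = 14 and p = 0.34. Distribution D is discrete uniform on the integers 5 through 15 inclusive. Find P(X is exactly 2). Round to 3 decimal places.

Conditional on each component, P(X = 2): A: 0; B: 0.142857; C: 0.0718665; D: 0.
By total probability, P(X = 2) = 0.125·0 + 0.25·0.142857 + 0.5·0.0718665 + 0.125·0 = 0.0716475.

0.072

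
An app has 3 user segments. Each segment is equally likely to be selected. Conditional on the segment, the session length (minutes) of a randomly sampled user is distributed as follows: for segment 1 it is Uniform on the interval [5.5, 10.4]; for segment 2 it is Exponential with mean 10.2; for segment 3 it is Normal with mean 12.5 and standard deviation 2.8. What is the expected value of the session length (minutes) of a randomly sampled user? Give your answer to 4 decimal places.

Component means — 1: 7.95; 2: 10.2; 3: 12.5.
E[X] = 0.333333·7.95 + 0.333333·10.2 + 0.333333·12.5 = 10.2167.

10.2167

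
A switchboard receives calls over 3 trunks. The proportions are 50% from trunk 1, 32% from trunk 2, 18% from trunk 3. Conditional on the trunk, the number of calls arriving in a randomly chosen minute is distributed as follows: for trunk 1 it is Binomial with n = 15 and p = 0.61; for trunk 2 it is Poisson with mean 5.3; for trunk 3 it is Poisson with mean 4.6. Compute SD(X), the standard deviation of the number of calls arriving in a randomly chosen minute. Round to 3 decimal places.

Per component, 1: μ=9.15, E[X²]=87.291; 2: μ=5.3, E[X²]=33.39; 3: μ=4.6, E[X²]=25.76.
E[X] = 0.5·9.15 + 0.32·5.3 + 0.18·4.6 = 7.099.
E[X²] = 0.5·87.291 + 0.32·33.39 + 0.18·25.76 = 58.9671.
Var(X) = E[X²] − (E[X])² = 58.9671 − 50.3958 = 8.5713.
SD(X) = √8.5713 = 2.92768.

2.928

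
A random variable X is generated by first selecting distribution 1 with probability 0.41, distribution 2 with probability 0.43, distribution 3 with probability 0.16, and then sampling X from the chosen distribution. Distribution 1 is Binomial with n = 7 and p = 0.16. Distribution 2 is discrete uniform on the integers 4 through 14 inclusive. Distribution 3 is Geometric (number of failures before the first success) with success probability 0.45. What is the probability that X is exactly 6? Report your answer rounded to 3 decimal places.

0.041

Conditional on each component, P(X = 6): 1: 9.865e-05; 2: 0.0909091; 3: 0.0124563.
By total probability, P(X = 6) = 0.41·9.865e-05 + 0.43·0.0909091 + 0.16·0.0124563 = 0.0411244.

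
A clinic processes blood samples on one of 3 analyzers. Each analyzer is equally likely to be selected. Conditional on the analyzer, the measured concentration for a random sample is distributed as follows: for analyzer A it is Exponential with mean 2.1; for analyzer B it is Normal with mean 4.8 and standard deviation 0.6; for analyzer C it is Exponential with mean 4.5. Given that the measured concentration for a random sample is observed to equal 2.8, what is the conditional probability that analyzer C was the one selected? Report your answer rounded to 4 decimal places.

Likelihoods f(2.8 | ·): A: 0.125522; B: 0.00257046; C: 0.119278.
Posterior ∝ prior × likelihood. Numerator for C: 0.333333·0.119278 = 0.0397593.
Normalizing constant: 0.333333·0.125522 + 0.333333·0.00257046 + 0.333333·0.119278 = 0.0824569.
P(C | observation) = 0.0397593 / 0.0824569 = 0.482182.

0.4822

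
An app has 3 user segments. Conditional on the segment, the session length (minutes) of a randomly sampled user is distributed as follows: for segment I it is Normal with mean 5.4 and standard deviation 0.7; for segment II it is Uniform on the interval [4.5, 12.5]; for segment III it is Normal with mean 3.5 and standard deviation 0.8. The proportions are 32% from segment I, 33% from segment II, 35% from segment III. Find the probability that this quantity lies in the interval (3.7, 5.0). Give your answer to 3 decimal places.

0.239

Conditional on each segment, P(3.7 < X < 5.0): I: 0.276275; II: 0.0625; III: 0.370897.
By total probability, P(3.7 < X < 5.0) = 0.32·0.276275 + 0.33·0.0625 + 0.35·0.370897 = 0.238847.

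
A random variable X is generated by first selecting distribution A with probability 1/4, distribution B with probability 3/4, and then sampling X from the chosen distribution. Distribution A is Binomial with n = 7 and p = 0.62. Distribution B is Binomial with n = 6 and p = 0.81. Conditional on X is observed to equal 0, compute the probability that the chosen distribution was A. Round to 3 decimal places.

Likelihoods P(X=0 | ·): A: 0.00114416; B: 4.70459e-05.
Posterior ∝ prior × likelihood. Numerator for A: 0.25·0.00114416 = 0.000286039.
Normalizing constant: 0.25·0.00114416 + 0.75·4.70459e-05 = 0.000321323.
P(A | observation) = 0.000286039 / 0.000321323 = 0.89019.

0.890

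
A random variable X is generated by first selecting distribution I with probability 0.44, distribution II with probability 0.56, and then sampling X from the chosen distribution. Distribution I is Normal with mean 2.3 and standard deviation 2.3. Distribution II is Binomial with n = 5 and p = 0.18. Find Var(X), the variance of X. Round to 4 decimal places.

3.2238

Per component, I: μ=2.3, E[X²]=10.58; II: μ=0.9, E[X²]=1.548.
E[X] = 0.44·2.3 + 0.56·0.9 = 1.516.
E[X²] = 0.44·10.58 + 0.56·1.548 = 5.52208.
Var(X) = E[X²] − (E[X])² = 5.52208 − 2.29826 = 3.22382.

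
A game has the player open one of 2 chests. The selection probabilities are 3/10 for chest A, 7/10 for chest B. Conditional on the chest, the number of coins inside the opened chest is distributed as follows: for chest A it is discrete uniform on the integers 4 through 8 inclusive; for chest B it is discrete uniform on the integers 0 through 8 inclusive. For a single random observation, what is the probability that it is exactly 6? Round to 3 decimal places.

0.138

Conditional on each chest, P(X = 6): A: 0.2; B: 0.111111.
By total probability, P(X = 6) = 0.3·0.2 + 0.7·0.111111 = 0.137778.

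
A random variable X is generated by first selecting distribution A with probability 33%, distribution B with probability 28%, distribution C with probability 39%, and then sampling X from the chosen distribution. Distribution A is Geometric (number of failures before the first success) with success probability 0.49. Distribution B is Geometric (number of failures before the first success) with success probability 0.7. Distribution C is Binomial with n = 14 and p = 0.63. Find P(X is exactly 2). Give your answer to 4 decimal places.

Conditional on each component, P(X = 2): A: 0.127449; B: 0.063; C: 0.000237762.
By total probability, P(X = 2) = 0.33·0.127449 + 0.28·0.063 + 0.39·0.000237762 = 0.0597909.

0.0598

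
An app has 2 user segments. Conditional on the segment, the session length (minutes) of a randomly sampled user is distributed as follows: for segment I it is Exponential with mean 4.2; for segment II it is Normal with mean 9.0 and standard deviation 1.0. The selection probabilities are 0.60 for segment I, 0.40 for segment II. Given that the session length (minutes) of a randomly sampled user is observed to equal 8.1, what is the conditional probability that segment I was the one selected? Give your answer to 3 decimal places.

Likelihoods f(8.1 | ·): I: 0.0346085; II: 0.266085.
Posterior ∝ prior × likelihood. Numerator for I: 0.6·0.0346085 = 0.0207651.
Normalizing constant: 0.6·0.0346085 + 0.4·0.266085 = 0.127199.
P(I | observation) = 0.0207651 / 0.127199 = 0.163249.

0.163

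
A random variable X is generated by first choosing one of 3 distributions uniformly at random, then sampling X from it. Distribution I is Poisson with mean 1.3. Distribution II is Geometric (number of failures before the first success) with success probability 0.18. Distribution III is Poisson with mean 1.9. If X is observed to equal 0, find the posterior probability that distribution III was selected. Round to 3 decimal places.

Likelihoods P(X=0 | ·): I: 0.272532; II: 0.18; III: 0.149569.
Posterior ∝ prior × likelihood. Numerator for III: 0.333333·0.149569 = 0.0498562.
Normalizing constant: 0.333333·0.272532 + 0.333333·0.18 + 0.333333·0.149569 = 0.2007.
P(III | observation) = 0.0498562 / 0.2007 = 0.248411.

0.248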